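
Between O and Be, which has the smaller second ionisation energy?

After 1 electron has been removed, what remains? O⁺ still has 5 valence electrons; Be⁺ still has 1 valence electron.
All are still removing valence electrons, so compare the +1 ions as you would atoms: IE_2 generally rises across a period (higher Z_eff) and falls down a group (larger shell), subject to the usual subshell exceptions.
Valence configurations: O⁺ [He]2s²2p³, Be⁺ [He]2s¹.
The numbers (kJ/mol): O 3388, Be 1757.
Overall IE_2 order: Be < O.

Be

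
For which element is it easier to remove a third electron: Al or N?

Al

IE_3 is the cost of taking one more electron from the +2 cation: Al²⁺ still has 1 valence electron; N²⁺ still has 3 valence electrons.
All are still removing valence electrons, so compare the +2 ions as you would atoms: IE_3 generally rises across a period (higher Z_eff) and falls down a group (larger shell), subject to the usual subshell exceptions.
Valence configurations: Al²⁺ [Ne]3s¹, N²⁺ [He]2s²2p¹.
Approximate IE_3 values (kJ/mol): Al 2745, N 4578.
Putting it together, IE_3: Al < N.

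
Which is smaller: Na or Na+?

Forming Na+ removes 1 electron from Na. Fewer electrons for the same nuclear charge means less shielding and a higher Z_eff on the remaining electrons, and for main-group metals the entire outer shell is lost.
A cation is smaller than its parent atom: Na+ < Na.

Na+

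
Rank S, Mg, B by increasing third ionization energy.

S < B < Mg

The third ionization energy removes an electron from the +2 ion. For each element: S²⁺ still has 4 valence electrons; Mg²⁺ is the bare [Ne] core; B²⁺ still has 1 valence electron.
Pulling an electron out of a noble-gas core costs far more than removing a remaining valence electron, so Mg sits at the high end of IE_3.
Valence configurations: S²⁺ [Ne]3s²3p², B²⁺ [He]2s¹.
Tabulated IE_3 (kJ/mol): S 3357, Mg 7733, B 3660.
Hence IE_3: S < B < Mg.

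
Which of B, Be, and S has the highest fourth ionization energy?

After 3 electrons have been removed, what remains? B³⁺ is the bare [He] core; Be³⁺ is already 1 electron into the core; S³⁺ still has 3 valence electrons.
Core electrons are held far more tightly than valence electrons, so Be and B top the IE_4 order.
Tabulated IE_4 (kJ/mol): B 25026, Be 21007, S 4556.
Putting it together, IE_4: S < Be < B.

B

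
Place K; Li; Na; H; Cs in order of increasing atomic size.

Radius decreases left→right (rising Z_eff, same n) and increases top→bottom (higher n).
All are in group 1, so atomic radius increases down the group.
So from smallest to largest: H < Li < Na < K < Cs.

H < Li < Na < K < Cs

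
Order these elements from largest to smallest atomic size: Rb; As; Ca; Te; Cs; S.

Cs, Rb, Ca, Te, As, S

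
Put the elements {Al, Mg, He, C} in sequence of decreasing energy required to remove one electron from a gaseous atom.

He, C, Mg, Al

He is in period 1, group 18; C is in period 2, group 14; Mg is in period 3, group 2; Al is in period 3, group 13.
Across a period the outer electron is held more tightly (higher IE₁); down a group it sits in a higher shell, more shielded, and comes off more easily.
Neither a single period nor a single group — weigh both effects.
Mg > Al: this pair runs against the simple trend — see the exception note.
C > Mg: both effects reinforce here, so C is clearly the higher of the two.
He > C: both effects reinforce here, so He is clearly the higher of the two.
Note the exception: Mg has a higher first ionization energy than Al, contrary to the simple trend — Al's single 3p electron is easier to remove than one from Mg's filled 3s².
Approximate values (kJ/mol): He 2372, C 1086, Mg 738, Al 578.
So from highest to lowest: He > C > Mg > Al.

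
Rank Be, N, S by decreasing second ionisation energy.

N, S, Be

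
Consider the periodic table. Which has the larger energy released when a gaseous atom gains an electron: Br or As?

As is in period 4, group 15; Br is in period 4, group 17.
Adding an electron releases more energy for atoms nearer the top right (short of the noble gases).
All lie in period 4, so electron affinity increases left to right.
So Br has the larger energy released when a gaseous atom gains an electron (Br > As).

Br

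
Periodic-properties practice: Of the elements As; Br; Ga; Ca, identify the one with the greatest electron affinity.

Br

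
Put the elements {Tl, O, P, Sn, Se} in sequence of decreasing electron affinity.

O is in period 2, group 16; P is in period 3, group 15; Se is in period 4, group 16; Sn is in period 5, group 14; Tl is in period 6, group 13.
EA tends to increase across a period and decrease down a group, though the pattern is less regular than for IE or radius.
These span different periods and groups, so the two trends combine.
P > Tl: relative to Tl, both the across-period and down-group shifts push P's electron affinity up.
Sn > P: this pair runs against the simple trend — see the exception note.
O > Sn: both effects reinforce here, so O is clearly the higher of the two.
Se > O: this pair runs against the simple trend — see the exception note.
Note the exception: Sn has a higher electron affinity than P, contrary to the simple trend — adding an electron to P's half-filled np³ subshell costs electron-pairing energy.
Note the exception: Se has a higher electron affinity than O, contrary to the simple trend — O's compact 2p subshell gives strong electron–electron repulsion on the added electron.
For reference (kJ/mol): O 141, P 72, Se 195, Sn 107, Tl 19.
So from highest to lowest: Se > O > Sn > P > Tl.

Se > O > Sn > P > Tl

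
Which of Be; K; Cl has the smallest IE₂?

Be

The second ionization energy removes an electron from the +1 ion. For each element: Be⁺ still has 1 valence electron; K⁺ is the bare [Ar] core; Cl⁺ still has 6 valence electrons.
Pulling an electron out of a noble-gas core costs far more than removing a remaining valence electron, so K sits at the high end of IE_2.
Valence configurations: Be⁺ [He]2s¹, Cl⁺ [Ne]3s²3p⁴.
The numbers (kJ/mol): Be 1757, K 3052, Cl 2298.
Overall IE_2 order: Be < Cl < K.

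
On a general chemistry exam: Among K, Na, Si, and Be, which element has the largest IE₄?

Be

Consider each +3 ion: K³⁺ is already 2 electrons into the core; Na³⁺ is already 2 electrons into the core; Si³⁺ still has 1 valence electron; Be³⁺ is already 1 electron into the core.
Pulling an electron out of a noble-gas core costs far more than removing a remaining valence electron, so K, Na and Be sit at the high end of IE_4.
The numbers (kJ/mol): K 5877, Na 9543, Si 4356, Be 21007.
Hence IE_4: Si < K < Na < Be.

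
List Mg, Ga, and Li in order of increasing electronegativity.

Li < Mg < Ga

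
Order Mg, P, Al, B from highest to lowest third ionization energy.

The third ionization energy removes an electron from the +2 ion. For each element: Mg²⁺ is the bare [Ne] core; P²⁺ still has 3 valence electrons; Al²⁺ still has 1 valence electron; B²⁺ still has 1 valence electron.
Breaking into a closed-shell core is much more expensive than removing a leftover valence electron — Mg has the largest IE_3 here.
Valence configurations: P²⁺ [Ne]3s²3p¹, Al²⁺ [Ne]3s¹, B²⁺ [He]2s¹.
Tabulated IE_3 (kJ/mol): Mg 7733, P 2914, Al 2745, B 3660.
Putting it together, IE_3: Al < P < B < Mg.

Mg > B > P > Al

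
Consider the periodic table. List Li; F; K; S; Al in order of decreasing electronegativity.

Li is in period 2, group 1; F is in period 2, group 17; Al is in period 3, group 13; S is in period 3, group 16; K is in period 4, group 1.
EN rises left→right (higher Z_eff, smaller atoms) and falls top→bottom (larger, more shielded atoms).
Here both period and group differ, so the two effects have to be weighed against each other.
Li > K: they share group 1; the group trend gives Li the larger value.
Al > Li: period and group pull opposite ways; the across-period shift dominates (1.61 vs 0.98).
S > Al: S lies to the right of Al in period 3, so the across-period effect alone puts S higher.
F > S: relative to S, both the across-period and down-group shifts push F's electronegativity up.
Approximate values (Pauling): Li 0.98, F 3.98, Al 1.61, S 2.58, K 0.82.
So from highest to lowest: F > S > Al > Li > K.

F > S > Al > Li > K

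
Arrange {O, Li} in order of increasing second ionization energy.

Consider each +1 ion: O⁺ still has 5 valence electrons; Li⁺ is the bare [He] core.
Breaking into a closed-shell core is much more expensive than removing a leftover valence electron — Li has the largest IE_2 here.
Approximate IE_2 values (kJ/mol): O 3388, Li 7298.
Overall IE_2 order: O < Li.

O, Li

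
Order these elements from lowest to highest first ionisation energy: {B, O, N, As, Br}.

B, As, Br, O, N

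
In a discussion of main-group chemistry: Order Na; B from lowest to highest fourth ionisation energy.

Consider each +3 ion: Na³⁺ is already 2 electrons into the core; B³⁺ is the bare [He] core.
All of these are removing an electron from a noble-gas core or deeper; the smaller core (lower principal quantum number) is held far more tightly, and within a period the higher nuclear charge binds the same core more tightly.
The numbers (kJ/mol): Na 9543, B 25026.
Putting it together, IE_4: Na < B.

Na < B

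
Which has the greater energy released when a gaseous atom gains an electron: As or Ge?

Ge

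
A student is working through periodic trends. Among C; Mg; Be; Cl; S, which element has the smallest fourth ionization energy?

Consider each +3 ion: C³⁺ still has 1 valence electron; Mg³⁺ is already 1 electron into the core; Be³⁺ is already 1 electron into the core; Cl³⁺ still has 4 valence electrons; S³⁺ still has 3 valence electrons.
Pulling an electron out of a noble-gas core costs far more than removing a remaining valence electron, so Mg and Be sit at the high end of IE_4.
Valence configurations: C³⁺ [He]2s¹, Cl³⁺ [Ne]3s²3p², S³⁺ [Ne]3s²3p¹.
Tabulated IE_4 (kJ/mol): C 6223, Mg 10543, Be 21007, Cl 5159, S 4556.
Putting it together, IE_4: S < Cl < C < Mg < Be.

S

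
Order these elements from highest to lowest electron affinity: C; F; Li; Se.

F, Se, C, Li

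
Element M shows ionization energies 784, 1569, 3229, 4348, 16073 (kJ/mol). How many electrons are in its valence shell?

Look for the largest jump between consecutive ionization energies: IE5/IE4 ≈ 3.7, far larger than any earlier ratio.
That jump marks the point where a core electron is being removed. So the atom has 4 valence electrons.

4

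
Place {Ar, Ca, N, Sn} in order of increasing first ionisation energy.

Ca < Sn < N < Ar

N is in period 2, group 15; Ar is in period 3, group 18; Ca is in period 4, group 2; Sn is in period 5, group 14.
Removing the outermost electron gets harder across a period and easier down a group.
Here both period and group differ, so the two effects have to be weighed against each other.
Sn > Ca: the two effects oppose for this pair; the across-period effect wins (709 vs 590 kJ/mol).
N > Sn: relative to Sn, both the across-period and down-group shifts push N's first ionization energy up.
Ar > N: period and group pull opposite ways; the across-period shift dominates (1521 vs 1402 kJ/mol).
Approximate values (kJ/mol): N 1402, Ar 1521, Ca 590, Sn 709.
So from lowest to highest: Ca < Sn < N < Ar.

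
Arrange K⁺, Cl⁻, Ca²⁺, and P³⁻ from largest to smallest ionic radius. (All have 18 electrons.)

P³⁻ > Cl⁻ > K⁺ > Ca²⁺

All of these have 18 electrons, so size is governed by nuclear charge alone: the more protons, the stronger the pull on the same electron cloud, and the smaller the ion.
Nuclear charges: Ca²⁺ (Z=20), K⁺ (Z=19), Cl⁻ (Z=17), P³⁻ (Z=15).
Largest to smallest: P³⁻ > Cl⁻ > K⁺ > Ca²⁺.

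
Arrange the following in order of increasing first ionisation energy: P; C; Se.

Se < P < C

Removing the outermost electron gets harder across a period and easier down a group.
A diagonal step moves right (one effect) and down (the opposite effect) at once.
P > Se: period and group pull opposite ways; the down-group shift dominates (1012 vs 941 kJ/mol).
C > P: the two effects oppose for this pair; the down-group effect wins (1086 vs 1012 kJ/mol).
Tabulated first ionization energy (kJ/mol): C 1086, P 1012, Se 941.
So from lowest to highest: Se < P < C.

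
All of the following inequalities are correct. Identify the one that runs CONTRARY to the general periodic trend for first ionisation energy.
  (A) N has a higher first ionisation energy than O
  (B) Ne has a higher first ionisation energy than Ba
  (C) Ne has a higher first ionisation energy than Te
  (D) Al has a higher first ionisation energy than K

(A)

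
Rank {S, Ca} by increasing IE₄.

S < Ca

Consider each +3 ion: S³⁺ still has 3 valence electrons; Ca³⁺ is already 1 electron into the core.
Pulling an electron out of a noble-gas core costs far more than removing a remaining valence electron, so Ca sits at the high end of IE_4.
The numbers (kJ/mol): S 4556, Ca 6491.
So the fourth ionization energies run S < Ca.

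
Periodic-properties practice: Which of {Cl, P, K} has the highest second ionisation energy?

K

Consider each +1 ion: Cl⁺ still has 6 valence electrons; P⁺ still has 4 valence electrons; K⁺ is the bare [Ar] core.
Breaking into a closed-shell core is much more expensive than removing a leftover valence electron — K has the largest IE_2 here.
Valence configurations: Cl⁺ [Ne]3s²3p⁴, P⁺ [Ne]3s²3p².
Approximate IE_2 values (kJ/mol): Cl 2298, P 1907, K 3052.
Hence IE_2: P < Cl < K.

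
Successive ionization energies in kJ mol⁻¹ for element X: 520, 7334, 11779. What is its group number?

Look for the largest jump between consecutive ionization energies: IE2/IE1 ≈ 14.1, far larger than any earlier ratio.
That jump marks the point where a core electron is being removed. So the atom has 1 valence electron.
A main-group element with 1 valence electron is in group 1.

Group 1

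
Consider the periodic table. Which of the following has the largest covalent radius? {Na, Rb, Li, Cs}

Li is in period 2, group 1; Na is in period 3, group 1; Rb is in period 5, group 1; Cs is in period 6, group 1.
Across a period the added protons contract the valence shell; down a group each new principal shell makes the atom larger.
All are in group 1, so atomic radius increases down the group.
The largest covalent radius among these belongs to Cs.

Cs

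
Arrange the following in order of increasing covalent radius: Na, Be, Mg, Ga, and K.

Be < Ga < Mg < Na < K

Be is in period 2, group 2; Na is in period 3, group 1; Mg is in period 3, group 2; K is in period 4, group 1; Ga is in period 4, group 13.
Radius decreases left→right (rising Z_eff, same n) and increases top→bottom (higher n).
Here both period and group differ, so the two effects have to be weighed against each other.
Ga > Be: the two effects oppose for this pair; the down-group effect wins (124 vs 102 pm).
Mg > Ga: period and group pull opposite ways; the across-period shift dominates (139 vs 124 pm).
Na > Mg: both are in period 3; the period trend gives Na the larger value.
K > Na: K sits below Na in group 1, so the down-group effect alone puts K larger.
Approximate values (pm): Be 102, Na 155, Mg 139, K 196, Ga 124.
So from smallest to largest: Be < Ga < Mg < Na < K.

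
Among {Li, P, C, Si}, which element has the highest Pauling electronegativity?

Li is in period 2, group 1; C is in period 2, group 14; Si is in period 3, group 14; P is in period 3, group 15.
Electronegativity increases across a period and decreases down a group, tracking effective nuclear charge and atomic size.
These span different periods and groups, so the two trends combine.
Si > Li: the two effects oppose for this pair; the across-period effect wins (1.90 vs 0.98).
P > Si: P lies to the right of Si in period 3, so the across-period effect alone puts P higher.
C > P: period and group pull opposite ways; the down-group shift dominates (2.55 vs 2.19).
Approximate values (Pauling): Li 0.98, C 2.55, Si 1.90, P 2.19.
The highest Pauling electronegativity among these belongs to C.

C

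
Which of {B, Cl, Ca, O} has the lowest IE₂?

After 1 electron has been removed, what remains? B⁺ still has 2 valence electrons; Cl⁺ still has 6 valence electrons; Ca⁺ still has 1 valence electron; O⁺ still has 5 valence electrons.
All are still removing valence electrons, so compare the +1 ions as you would atoms: IE_2 generally rises across a period (higher Z_eff) and falls down a group (larger shell), subject to the usual subshell exceptions.
Valence configurations: B⁺ [He]2s², Cl⁺ [Ne]3s²3p⁴, Ca⁺ [Ar]4s¹, O⁺ [He]2s²2p³.
The numbers (kJ/mol): B 2427, Cl 2298, Ca 1145, O 3388.
Putting it together, IE_2: Ca < Cl < B < O.

Ca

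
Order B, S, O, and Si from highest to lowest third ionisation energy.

O, B, S, Si

After 2 electrons have been removed, what remains? B²⁺ still has 1 valence electron; S²⁺ still has 4 valence electrons; O²⁺ still has 4 valence electrons; Si²⁺ still has 2 valence electrons.
All are still removing valence electrons, so compare the +2 ions as you would atoms: IE_3 generally rises across a period (higher Z_eff) and falls down a group (larger shell), subject to the usual subshell exceptions.
Valence configurations: B²⁺ [He]2s¹, S²⁺ [Ne]3s²3p², O²⁺ [He]2s²2p², Si²⁺ [Ne]3s².
Approximate IE_3 values (kJ/mol): B 3660, S 3357, O 5300, Si 3232.
So the third ionization energies run Si < S < B < O.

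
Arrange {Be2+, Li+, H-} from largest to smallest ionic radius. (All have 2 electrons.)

H- > Li+ > Be2+

All of these have 2 electrons, so size is governed by nuclear charge alone: the more protons, the stronger the pull on the same electron cloud, and the smaller the ion.
Nuclear charges: Be2+ (Z=4), Li+ (Z=3), H- (Z=1).
Largest to smallest: H- > Li+ > Be2+.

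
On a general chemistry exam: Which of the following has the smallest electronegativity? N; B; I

B is in period 2, group 13; N is in period 2, group 15; I is in period 5, group 17.
Atoms toward the upper right of the periodic table pull bonding electrons most strongly.
These span different periods and groups, so the two trends combine.
I > B: period and group pull opposite ways; the across-period shift dominates (2.66 vs 2.04).
N > I: period and group pull opposite ways; the down-group shift dominates (3.04 vs 2.66).
Tabulated electronegativity (Pauling): B 2.04, N 3.04, I 2.66.
The smallest electronegativity among these belongs to B.

B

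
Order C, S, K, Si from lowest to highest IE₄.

The fourth ionization energy removes an electron from the +3 ion. For each element: C³⁺ still has 1 valence electron; S³⁺ still has 3 valence electrons; K³⁺ is already 2 electrons into the core; Si³⁺ still has 1 valence electron.
Usually core removal costs more than valence removal, but here the competition is close: a tightly held n=2 valence electron can cost more to remove than an n=3 core electron, so the actual values have to decide it.
Valence configurations: C³⁺ [He]2s¹, S³⁺ [Ne]3s²3p¹, Si³⁺ [Ne]3s¹.
The numbers (kJ/mol): C 6223, S 4556, K 5877, Si 4356.
Hence IE_4: Si < S < K < C.

Si < S < K < C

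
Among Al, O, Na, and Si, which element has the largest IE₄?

Al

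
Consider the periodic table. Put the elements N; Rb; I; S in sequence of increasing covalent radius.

N is in period 2, group 15; S is in period 3, group 16; Rb is in period 5, group 1; I is in period 5, group 17.
Moving right in a period, electrons are added to the same shell under a stronger nuclear pull, so atoms get smaller; moving down, a new shell is opened and atoms get larger.
These span different periods and groups, so the two trends combine.
S > N: the two effects oppose for this pair; the down-group effect wins (103 vs 71 pm).
I > S: the two effects oppose for this pair; the down-group effect wins (133 vs 103 pm).
Rb > I: Rb lies to the left of I in period 5, so the across-period effect alone puts Rb larger.
Tabulated atomic radius (pm): N 71, S 103, Rb 210, I 133.
So from smallest to largest: N < S < I < Rb.

N, S, I, Rb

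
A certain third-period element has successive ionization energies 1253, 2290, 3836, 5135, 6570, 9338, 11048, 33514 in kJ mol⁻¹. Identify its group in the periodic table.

Group 17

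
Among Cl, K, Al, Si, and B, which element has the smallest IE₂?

Si

The second ionization energy removes an electron from the +1 ion. For each element: Cl⁺ still has 6 valence electrons; K⁺ is the bare [Ar] core; Al⁺ still has 2 valence electrons; Si⁺ still has 3 valence electrons; B⁺ still has 2 valence electrons.
Core electrons are held far more tightly than valence electrons, so K tops the IE_2 order.
Valence configurations: Cl⁺ [Ne]3s²3p⁴, Al⁺ [Ne]3s², Si⁺ [Ne]3s²3p¹, B⁺ [He]2s².
Si⁺ loses a lone 3p electron whereas Al⁺ must break into a filled 3s² pair, so IE_2(Al) > IE_2(Si) even though Si has the higher nuclear charge.
Tabulated IE_2 (kJ/mol): Cl 2298, K 3052, Al 1817, Si 1577, B 2427.
So the second ionization energies run Si < Al < Cl < B < K.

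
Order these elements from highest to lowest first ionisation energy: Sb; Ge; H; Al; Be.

H is in period 1, group 1; Be is in period 2, group 2; Al is in period 3, group 13; Ge is in period 4, group 14; Sb is in period 5, group 15.
First ionization energy rises across a period (greater Z_eff holds electrons more tightly) and falls down a group (valence electrons are farther from the nucleus).
These sit on a diagonal, where the across-period and down-group effects partly cancel.
Ge > Al: period and group pull opposite ways; the across-period shift dominates (762 vs 578 kJ/mol).
Sb > Ge: period and group pull opposite ways; the across-period shift dominates (831 vs 762 kJ/mol).
Be > Sb: period and group pull opposite ways; the down-group shift dominates (900 vs 831 kJ/mol).
H > Be: period and group pull opposite ways; the down-group shift dominates (1312 vs 900 kJ/mol).
Approximate values (kJ/mol): H 1312, Be 900, Al 578, Ge 762, Sb 831.
So from highest to lowest: H > Be > Sb > Ge > Al.

H > Be > Sb > Ge > Al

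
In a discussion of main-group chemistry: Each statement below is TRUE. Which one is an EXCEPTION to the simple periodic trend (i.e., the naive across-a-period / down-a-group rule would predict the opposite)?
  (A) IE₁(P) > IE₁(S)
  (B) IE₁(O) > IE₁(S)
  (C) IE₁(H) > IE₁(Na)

The general trend: first ionization energy increases across a period and decreases down a group.
(A) P (period 3, group 15) vs S (period 3, group 16): the stated order contradicts the simple trend.
(B) O (period 2, group 16) vs S (period 3, group 16): the stated order agrees with the simple trend.
(C) H (period 1, group 1) vs Na (period 3, group 1): the stated order agrees with the simple trend.
The exception is (A): S (3p⁴) ionizes more easily than half-filled P (3p³) because the paired 3p electron in S is pushed out by e⁻–e⁻ repulsion.

(A)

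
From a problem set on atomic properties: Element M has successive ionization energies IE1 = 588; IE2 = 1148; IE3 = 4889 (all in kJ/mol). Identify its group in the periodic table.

Group 2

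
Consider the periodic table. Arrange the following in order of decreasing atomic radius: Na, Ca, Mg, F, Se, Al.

Ca > Na > Mg > Al > Se > F

F is in period 2, group 17; Na is in period 3, group 1; Mg is in period 3, group 2; Al is in period 3, group 13; Ca is in period 4, group 2; Se is in period 4, group 16.
Atomic radius shrinks across a period as nuclear charge pulls the same shell inward, and grows down a group as new shells are added.
Neither a single period nor a single group — weigh both effects.
Se > F: relative to F, both the across-period and down-group shifts push Se's atomic radius up.
Al > Se: period and group pull opposite ways; the across-period shift dominates (126 vs 116 pm).
Mg > Al: Mg lies to the left of Al in period 3, so the across-period effect alone puts Mg larger.
Na > Mg: both are in period 3; the period trend gives Na the larger value.
Ca > Na: the two effects oppose for this pair; the down-group effect wins (171 vs 155 pm).
Tabulated atomic radius (pm): F 64, Na 155, Mg 139, Al 126, Ca 171, Se 116.
So from largest to smallest: Ca > Na > Mg > Al > Se > F.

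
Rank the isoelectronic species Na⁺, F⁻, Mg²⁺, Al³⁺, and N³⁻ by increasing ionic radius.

All of these have 10 electrons, so size is governed by nuclear charge alone: the more protons, the stronger the pull on the same electron cloud, and the smaller the ion.
Nuclear charges: Al³⁺ (Z=13), Mg²⁺ (Z=12), Na⁺ (Z=11), F⁻ (Z=9), N³⁻ (Z=7).
Smallest to largest: Al³⁺ < Mg²⁺ < Na⁺ < F⁻ < N³⁻.

Al³⁺, Mg²⁺, Na⁺, F⁻, N³⁻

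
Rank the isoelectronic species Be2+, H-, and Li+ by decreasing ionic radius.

H- > Li+ > Be2+

All of these have 2 electrons, so size is governed by nuclear charge alone: the more protons, the stronger the pull on the same electron cloud, and the smaller the ion.
Nuclear charges: Be2+ (Z=4), Li+ (Z=3), H- (Z=1).
Largest to smallest: H- > Li+ > Be2+.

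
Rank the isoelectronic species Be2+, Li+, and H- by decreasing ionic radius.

All of these have 2 electrons, so size is governed by nuclear charge alone: the more protons, the stronger the pull on the same electron cloud, and the smaller the ion.
Nuclear charges: Be2+ (Z=4), Li+ (Z=3), H- (Z=1).
Largest to smallest: H- > Li+ > Be2+.

H- > Li+ > Be2+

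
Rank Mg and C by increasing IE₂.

After 1 electron has been removed, what remains? Mg⁺ still has 1 valence electron; C⁺ still has 3 valence electrons.
All are still removing valence electrons, so compare the +1 ions as you would atoms: IE_2 generally rises across a period (higher Z_eff) and falls down a group (larger shell), subject to the usual subshell exceptions.
Valence configurations: Mg⁺ [Ne]3s¹, C⁺ [He]2s²2p¹.
The numbers (kJ/mol): Mg 1451, C 2353.
Hence IE_2: Mg < C.

Mg < C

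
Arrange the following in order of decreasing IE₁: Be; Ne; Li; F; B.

Ne, F, Be, B, Li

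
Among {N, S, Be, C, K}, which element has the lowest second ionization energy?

IE_2 is the cost of taking one more electron from the +1 cation: N⁺ still has 4 valence electrons; S⁺ still has 5 valence electrons; Be⁺ still has 1 valence electron; C⁺ still has 3 valence electrons; K⁺ is the bare [Ar] core.
Pulling an electron out of a noble-gas core costs far more than removing a remaining valence electron, so K sits at the high end of IE_2.
Valence configurations: N⁺ [He]2s²2p², S⁺ [Ne]3s²3p³, Be⁺ [He]2s¹, C⁺ [He]2s²2p¹.
Tabulated IE_2 (kJ/mol): N 2856, S 2252, Be 1757, C 2353, K 3052.
Overall IE_2 order: Be < S < C < N < K.

Be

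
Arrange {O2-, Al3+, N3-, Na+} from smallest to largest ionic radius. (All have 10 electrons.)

All of these have 10 electrons, so size is governed by nuclear charge alone: the more protons, the stronger the pull on the same electron cloud, and the smaller the ion.
Nuclear charges: Al3+ (Z=13), Na+ (Z=11), O2- (Z=8), N3- (Z=7).
Smallest to largest: Al3+ < Na+ < O2- < N3-.

Al3+ < Na+ < O2- < N3-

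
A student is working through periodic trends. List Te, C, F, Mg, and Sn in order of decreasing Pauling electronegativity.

F, C, Te, Sn, Mg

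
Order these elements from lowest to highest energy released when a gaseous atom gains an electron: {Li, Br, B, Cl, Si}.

B, Li, Si, Br, Cl

Li is in period 2, group 1; B is in period 2, group 13; Si is in period 3, group 14; Cl is in period 3, group 17; Br is in period 4, group 17.
EA tends to increase across a period and decrease down a group, though the pattern is less regular than for IE or radius.
Neither a single period nor a single group — weigh both effects.
Li > B: this pair runs against the simple trend — see the exception note.
Si > Li: period and group pull opposite ways; the across-period shift dominates (134 vs 60 kJ/mol).
Br > Si: the two effects oppose for this pair; the across-period effect wins (325 vs 134 kJ/mol).
Cl > Br: Cl sits above Br in group 17, so the down-group effect alone puts Cl higher.
Note the exception: Li has a higher electron affinity than B, contrary to the simple trend — B's ns²np¹ configuration gives only a small electron affinity — the sparsely filled np subshell binds an added electron weakly.
Approximate values (kJ/mol): Li 60, B 27, Si 134, Cl 349, Br 325.
So from lowest to highest: B < Li < Si < Br < Cl.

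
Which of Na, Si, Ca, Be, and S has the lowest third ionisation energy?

Consider each +2 ion: Na²⁺ is already 1 electron into the core; Si²⁺ still has 2 valence electrons; Ca²⁺ is the bare [Ar] core; Be²⁺ is the bare [He] core; S²⁺ still has 4 valence electrons.
Pulling an electron out of a noble-gas core costs far more than removing a remaining valence electron, so Ca, Na and Be sit at the high end of IE_3.
Valence configurations: Si²⁺ [Ne]3s², S²⁺ [Ne]3s²3p².
Approximate IE_3 values (kJ/mol): Na 6910, Si 3232, Ca 4912, Be 14849, S 3357.
Hence IE_3: Si < S < Ca < Na < Be.

Si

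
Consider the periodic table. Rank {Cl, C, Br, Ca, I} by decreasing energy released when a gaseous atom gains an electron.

Cl > Br > I > C > Ca

EA tends to increase across a period and decrease down a group, though the pattern is less regular than for IE or radius.
Here both period and group differ, so the two effects have to be weighed against each other.
C > Ca: relative to Ca, both the across-period and down-group shifts push C's electron affinity up.
I > C: the two effects oppose for this pair; the across-period effect wins (295 vs 122 kJ/mol).
Br > I: they share group 17; the group trend gives Br the larger value.
Cl > Br: Cl sits above Br in group 17, so the down-group effect alone puts Cl higher.
For reference (kJ/mol): C 122, Cl 349, Ca 2, Br 325, I 295.
So from highest to lowest: Cl > Br > I > C > Ca.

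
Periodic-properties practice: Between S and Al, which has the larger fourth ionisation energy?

Al

IE_4 is the cost of taking one more electron from the +3 cation: S³⁺ still has 3 valence electrons; Al³⁺ is the bare [Ne] core.
Pulling an electron out of a noble-gas core costs far more than removing a remaining valence electron, so Al sits at the high end of IE_4.
The numbers (kJ/mol): S 4556, Al 11577.
Hence IE_4: S < Al.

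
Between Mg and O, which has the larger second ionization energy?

O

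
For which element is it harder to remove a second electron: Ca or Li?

Li

IE_2 is the cost of taking one more electron from the +1 cation: Ca⁺ still has 1 valence electron; Li⁺ is the bare [He] core.
Pulling an electron out of a noble-gas core costs far more than removing a remaining valence electron, so Li sits at the high end of IE_2.
The numbers (kJ/mol): Ca 1145, Li 7298.
So the second ionization energies run Ca < Li.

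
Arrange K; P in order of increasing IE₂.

P < K

The second ionization energy removes an electron from the +1 ion. For each element: K⁺ is the bare [Ar] core; P⁺ still has 4 valence electrons.
Core electrons are held far more tightly than valence electrons, so K tops the IE_2 order.
Tabulated IE_2 (kJ/mol): K 3052, P 1907.
So the second ionization energies run P < K.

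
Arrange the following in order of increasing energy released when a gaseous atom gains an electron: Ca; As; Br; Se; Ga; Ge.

Ca < Ga < As < Ge < Se < Br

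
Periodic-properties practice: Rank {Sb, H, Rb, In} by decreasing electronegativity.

H, Sb, In, Rb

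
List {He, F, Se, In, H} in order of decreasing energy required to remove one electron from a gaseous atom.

He, F, H, Se, In

H is in period 1, group 1; He is in period 1, group 18; F is in period 2, group 17; Se is in period 4, group 16; In is in period 5, group 13.
IE₁ increases left→right with effective nuclear charge and decreases top→bottom as the valence shell moves farther out.
Here both period and group differ, so the two effects have to be weighed against each other.
Se > In: both effects reinforce here, so Se is clearly the higher of the two.
H > Se: the two effects oppose for this pair; the down-group effect wins (1312 vs 941 kJ/mol).
F > H: period and group pull opposite ways; the across-period shift dominates (1681 vs 1312 kJ/mol).
He > F: both effects reinforce here, so He is clearly the higher of the two.
Approximate values (kJ/mol): H 1312, He 2372, F 1681, Se 941, In 558.
So from highest to lowest: He > F > H > Se > In.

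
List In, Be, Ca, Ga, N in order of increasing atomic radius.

Be is in period 2, group 2; N is in period 2, group 15; Ca is in period 4, group 2; Ga is in period 4, group 13; In is in period 5, group 13.
Atomic radius shrinks across a period as nuclear charge pulls the same shell inward, and grows down a group as new shells are added.
These span different periods and groups, so the two trends combine.
Be > N: Be lies to the left of N in period 2, so the across-period effect alone puts Be larger.
Ga > Be: the two effects oppose for this pair; the down-group effect wins (124 vs 102 pm).
In > Ga: In sits below Ga in group 13, so the down-group effect alone puts In larger.
Ca > In: period and group pull opposite ways; the across-period shift dominates (171 vs 142 pm).
For reference (pm): Be 102, N 71, Ca 171, Ga 124, In 142.
So from smallest to largest: N < Be < Ga < In < Ca.

N < Be < Ga < In < Ca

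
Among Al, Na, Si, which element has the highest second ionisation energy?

The second ionization energy removes an electron from the +1 ion. For each element: Al⁺ still has 2 valence electrons; Na⁺ is the bare [Ne] core; Si⁺ still has 3 valence electrons.
Pulling an electron out of a noble-gas core costs far more than removing a remaining valence electron, so Na sits at the high end of IE_2.
Valence configurations: Al⁺ [Ne]3s², Si⁺ [Ne]3s²3p¹.
Si⁺ loses a lone 3p electron whereas Al⁺ must break into a filled 3s² pair, so IE_2(Al) > IE_2(Si) even though Si has the higher nuclear charge.
Tabulated IE_2 (kJ/mol): Al 1817, Na 4562, Si 1577.
So the second ionization energies run Si < Al < Na.

Na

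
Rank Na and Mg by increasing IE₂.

The second ionization energy removes an electron from the +1 ion. For each element: Na⁺ is the bare [Ne] core; Mg⁺ still has 1 valence electron.
Pulling an electron out of a noble-gas core costs far more than removing a remaining valence electron, so Na sits at the high end of IE_2.
Tabulated IE_2 (kJ/mol): Na 4562, Mg 1451.
Putting it together, IE_2: Mg < Na.

Mg < Na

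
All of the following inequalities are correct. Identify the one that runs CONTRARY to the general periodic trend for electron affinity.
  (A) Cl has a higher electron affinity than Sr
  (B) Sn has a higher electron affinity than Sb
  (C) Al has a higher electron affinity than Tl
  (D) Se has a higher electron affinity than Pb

The general trend: electron affinity increases across a period and decreases down a group.
(A) Cl (period 3, group 17) vs Sr (period 5, group 2): the stated order agrees with the simple trend.
(B) Sn (period 5, group 14) vs Sb (period 5, group 15): the stated order contradicts the simple trend.
(C) Al (period 3, group 13) vs Tl (period 6, group 13): the stated order agrees with the simple trend.
(D) Se (period 4, group 16) vs Pb (period 6, group 14): the stated order agrees with the simple trend.
The exception is (B): adding an electron to Sb's half-filled 5p³ is unfavourable, so Sn has the more exothermic EA.

(B)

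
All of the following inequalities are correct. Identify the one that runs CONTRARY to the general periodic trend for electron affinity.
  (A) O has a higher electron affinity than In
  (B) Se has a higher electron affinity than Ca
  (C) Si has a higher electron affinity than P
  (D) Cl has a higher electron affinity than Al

The general trend: electron affinity increases across a period and decreases down a group.
(A) O (period 2, group 16) vs In (period 5, group 13): the stated order agrees with the simple trend.
(B) Se (period 4, group 16) vs Ca (period 4, group 2): the stated order agrees with the simple trend.
(C) Si (period 3, group 14) vs P (period 3, group 15): the stated order contradicts the simple trend.
(D) Cl (period 3, group 17) vs Al (period 3, group 13): the stated order agrees with the simple trend.
The exception is (C): adding an electron to P's half-filled 3p³ is unfavourable, so Si (3p²) has the more exothermic EA.

(C)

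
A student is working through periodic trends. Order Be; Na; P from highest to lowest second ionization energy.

Na > P > Be

After 1 electron has been removed, what remains? Be⁺ still has 1 valence electron; Na⁺ is the bare [Ne] core; P⁺ still has 4 valence electrons.
Core electrons are held far more tightly than valence electrons, so Na tops the IE_2 order.
Valence configurations: Be⁺ [He]2s¹, P⁺ [Ne]3s²3p².
The numbers (kJ/mol): Be 1757, Na 4562, P 1907.
Putting it together, IE_2: Be < P < Na.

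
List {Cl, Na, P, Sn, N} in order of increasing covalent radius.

N < Cl < P < Sn < Na

Atomic radius shrinks across a period as nuclear charge pulls the same shell inward, and grows down a group as new shells are added.
Neither a single period nor a single group — weigh both effects.
Cl > N: the two effects oppose for this pair; the down-group effect wins (99 vs 71 pm).
P > Cl: both are in period 3; the period trend gives P the larger value.
Sn > P: both effects reinforce here, so Sn is clearly the larger of the two.
Na > Sn: the two effects oppose for this pair; the across-period effect wins (155 vs 140 pm).
Tabulated atomic radius (pm): N 71, Na 155, P 111, Cl 99, Sn 140.
So from smallest to largest: N < Cl < P < Sn < Na.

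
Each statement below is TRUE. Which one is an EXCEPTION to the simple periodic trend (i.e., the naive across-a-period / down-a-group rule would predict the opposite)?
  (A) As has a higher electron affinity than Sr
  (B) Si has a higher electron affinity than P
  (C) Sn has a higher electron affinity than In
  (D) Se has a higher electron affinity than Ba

The general trend: electron affinity increases across a period and decreases down a group.
(A) As (period 4, group 15) vs Sr (period 5, group 2): the stated order agrees with the simple trend.
(B) Si (period 3, group 14) vs P (period 3, group 15): the stated order contradicts the simple trend.
(C) Sn (period 5, group 14) vs In (period 5, group 13): the stated order agrees with the simple trend.
(D) Se (period 4, group 16) vs Ba (period 6, group 2): the stated order agrees with the simple trend.
The exception is (B): adding an electron to P's half-filled 3p³ is unfavourable, so Si (3p²) has the more exothermic EA.

(B)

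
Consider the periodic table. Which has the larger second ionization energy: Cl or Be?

Consider each +1 ion: Cl⁺ still has 6 valence electrons; Be⁺ still has 1 valence electron.
All are still removing valence electrons, so compare the +1 ions as you would atoms: IE_2 generally rises across a period (higher Z_eff) and falls down a group (larger shell), subject to the usual subshell exceptions.
Valence configurations: Cl⁺ [Ne]3s²3p⁴, Be⁺ [He]2s¹.
The numbers (kJ/mol): Cl 2298, Be 1757.
So the second ionization energies run Be < Cl.

Cl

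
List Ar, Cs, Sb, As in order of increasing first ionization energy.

Cs < Sb < As < Ar

Ar is in period 3, group 18; As is in period 4, group 15; Sb is in period 5, group 15; Cs is in period 6, group 1.
IE₁ increases left→right with effective nuclear charge and decreases top→bottom as the valence shell moves farther out.
Here both period and group differ, so the two effects have to be weighed against each other.
Sb > Cs: both effects reinforce here, so Sb is clearly the higher of the two.
As > Sb: they share group 15; the group trend gives As the larger value.
Ar > As: relative to As, both the across-period and down-group shifts push Ar's first ionization energy up.
Tabulated first ionization energy (kJ/mol): Ar 1521, As 947, Sb 831, Cs 376.
So from lowest to highest: Cs < Sb < As < Ar.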